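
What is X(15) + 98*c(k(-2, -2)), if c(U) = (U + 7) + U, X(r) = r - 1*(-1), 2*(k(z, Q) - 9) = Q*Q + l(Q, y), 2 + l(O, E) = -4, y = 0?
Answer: 2270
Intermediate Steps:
l(O, E) = -6 (l(O, E) = -2 - 4 = -6)
k(z, Q) = 6 + Q²/2 (k(z, Q) = 9 + (Q*Q - 6)/2 = 9 + (Q² - 6)/2 = 9 + (-6 + Q²)/2 = 9 + (-3 + Q²/2) = 6 + Q²/2)
X(r) = 1 + r (X(r) = r + 1 = 1 + r)
c(U) = 7 + 2*U (c(U) = (7 + U) + U = 7 + 2*U)
X(15) + 98*c(k(-2, -2)) = (1 + 15) + 98*(7 + 2*(6 + (½)*(-2)²)) = 16 + 98*(7 + 2*(6 + (½)*4)) = 16 + 98*(7 + 2*(6 + 2)) = 16 + 98*(7 + 2*8) = 16 + 98*(7 + 16) = 16 + 98*23 = 16 + 2254 = 2270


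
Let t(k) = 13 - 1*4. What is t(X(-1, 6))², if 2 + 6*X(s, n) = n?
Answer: 81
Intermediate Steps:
X(s, n) = -⅓ + n/6
t(k) = 9 (t(k) = 13 - 4 = 9)
t(X(-1, 6))² = 9² = 81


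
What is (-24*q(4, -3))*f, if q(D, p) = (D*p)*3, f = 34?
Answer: 29376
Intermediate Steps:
q(D, p) = 3*D*p
(-24*q(4, -3))*f = -72*4*(-3)*34 = -24*(-36)*34 = 864*34 = 29376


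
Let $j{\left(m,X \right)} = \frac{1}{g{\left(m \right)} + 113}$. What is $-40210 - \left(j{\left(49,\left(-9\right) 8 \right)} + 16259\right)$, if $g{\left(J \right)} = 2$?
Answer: $- \frac{6493936}{115} \approx -56469.0$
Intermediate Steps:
$j{\left(m,X \right)} = \frac{1}{115}$ ($j{\left(m,X \right)} = \frac{1}{2 + 113} = \frac{1}{115}$)
$-40210 - \left(j{\left(49,\left(-9\right) 8 \right)} + 16259\right) = -40210 - \left(\frac{1}{115} + 16259\right) = -40210 - \frac{1869786}{115} = - \frac{6493936}{115}$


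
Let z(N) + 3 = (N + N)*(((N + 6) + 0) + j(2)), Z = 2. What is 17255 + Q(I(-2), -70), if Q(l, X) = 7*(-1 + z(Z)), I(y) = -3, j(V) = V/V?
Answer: 17479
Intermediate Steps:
j(V) = 1
z(N) = -3 + 2*N*(7 + N) (z(N) = -3 + (N + N)*(((N + 6) + 0) + 1) = -3 + (2*N)*(((6 + N) + 0) + 1) = -3 + (2*N)*((6 + N) + 1) = -3 + (2*N)*(7 + N) = -3 + 2*N*(7 + N))
Q(l, X) = 224 (Q(l, X) = 7*(-1 + (-3 + 2*2² + 14*2)) = 7*(-1 + (-3 + 2*4 + 28)) = 7*(-1 + (-3 + 8 + 28)) = 7*(-1 + 33) = 7*32 = 224)
17255 + Q(I(-2), -70) = 17255 + 224 = 17479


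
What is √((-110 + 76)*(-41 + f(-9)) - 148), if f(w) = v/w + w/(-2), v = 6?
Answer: √10041/3 ≈ 33.402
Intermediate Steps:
f(w) = 6/w - w/2 (f(w) = 6/w + w/(-2) = 6/w + w*(-½) = 6/w - w/2)
√((-110 + 76)*(-41 + f(-9)) - 148) = √((-110 + 76)*(-41 + (6/(-9) - ½*(-9))) - 148) = √(-34*(-41 + (6*(-⅑) + 9/2)) - 148) = √(-34*(-41 + (-⅔ + 9/2)) - 148) = √(-34*(-41 + 23/6) - 148) = √(-34*(-223/6) - 148) = √(3791/3 - 148) = √(3347/3) = √10041/3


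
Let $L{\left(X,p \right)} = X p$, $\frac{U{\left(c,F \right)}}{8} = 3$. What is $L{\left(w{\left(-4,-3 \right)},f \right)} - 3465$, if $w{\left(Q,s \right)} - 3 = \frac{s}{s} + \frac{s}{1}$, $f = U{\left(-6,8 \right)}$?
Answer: $-3441$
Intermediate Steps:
$U{\left(c,F \right)} = 24$ ($U{\left(c,F \right)} = 8 \cdot 3 = 24$)
$f = 24$
$w{\left(Q,s \right)} = 4 + s$ ($w{\left(Q,s \right)} = 3 + \left(\frac{s}{s} + \frac{s}{1}\right) = 3 + \left(1 + s 1\right) = 3 + \left(1 + s\right) = 4 + s$)
$L{\left(w{\left(-4,-3 \right)},f \right)} - 3465 = \left(4 - 3\right) 24 - 3465 = 1 \cdot 24 - 3465 = 24 - 3465 = -3441$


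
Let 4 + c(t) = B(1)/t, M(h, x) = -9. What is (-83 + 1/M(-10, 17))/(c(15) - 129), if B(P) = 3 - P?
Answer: 3740/5979 ≈ 0.62552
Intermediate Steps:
c(t) = -4 + 2/t (c(t) = -4 + (3 - 1*1)/t = -4 + (3 - 1)/t = -4 + 2/t)
(-83 + 1/M(-10, 17))/(c(15) - 129) = (-83 + 1/(-9))/((-4 + 2/15) - 129) = (-83 - 1/9)/((-4 + 2*(1/15)) - 129) = -748/(9*((-4 + 2/15) - 129)) = -748/(9*(-58/15 - 129)) = -748/(9*(-1993/15)) = -748/9*(-15/1993) = 3740/5979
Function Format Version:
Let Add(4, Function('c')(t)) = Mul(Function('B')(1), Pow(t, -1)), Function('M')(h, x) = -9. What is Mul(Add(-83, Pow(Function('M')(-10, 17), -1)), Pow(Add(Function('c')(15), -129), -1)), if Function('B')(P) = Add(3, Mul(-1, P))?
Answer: Rational(3740, 5979) ≈ 0.62552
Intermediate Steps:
Function('c')(t) = Add(-4, Mul(2, Pow(t, -1))) (Function('c')(t) = Add(-4, Mul(Add(3, Mul(-1, 1)), Pow(t, -1))) = Add(-4, Mul(Add(3, -1), Pow(t, -1))) = Add(-4, Mul(2, Pow(t, -1))))
Mul(Add(-83, Pow(Function('M')(-10, 17), -1)), Pow(Add(Function('c')(15), -129), -1)) = Mul(Add(-83, Pow(-9, -1)), Pow(Add(Add(-4, Mul(2, Pow(15, -1))), -129), -1)) = Mul(Add(-83, Rational(-1, 9)), Pow(Add(Add(-4, Mul(2, Rational(1, 15))), -129), -1)) = Mul(Rational(-748, 9), Pow(Add(Add(-4, Rational(2, 15)), -129), -1)) = Mul(Rational(-748, 9), Pow(Add(Rational(-58, 15), -129), -1)) = Mul(Rational(-748, 9), Pow(Rational(-1993, 15), -1)) = Mul(Rational(-748, 9), Rational(-15, 1993)) = Rational(3740, 5979)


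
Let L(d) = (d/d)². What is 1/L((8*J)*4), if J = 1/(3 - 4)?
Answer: 1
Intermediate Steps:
J = -1 (J = 1/(-1) = -1)
L(d) = 1 (L(d) = 1² = 1)
1/L((8*J)*4) = 1/1 = 1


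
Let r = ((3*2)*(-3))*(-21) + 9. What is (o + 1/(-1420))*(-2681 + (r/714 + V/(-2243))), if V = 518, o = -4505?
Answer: 9154525909058991/758044280 ≈ 1.2077e+7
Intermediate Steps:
r = 387 (r = (6*(-3))*(-21) + 9 = -18*(-21) + 9 = 378 + 9 = 387)
(o + 1/(-1420))*(-2681 + (r/714 + V/(-2243))) = (-4505 + 1/(-1420))*(-2681 + (387/714 + 518/(-2243))) = (-4505 - 1/1420)*(-2681 + (387*(1/714) + 518*(-1/2243))) = -6397101*(-2681 + (129/238 - 518/2243))/1420 = -6397101*(-2681 + 166063/533834)/1420 = -6397101/1420*(-1431042891/533834) = 9154525909058991/758044280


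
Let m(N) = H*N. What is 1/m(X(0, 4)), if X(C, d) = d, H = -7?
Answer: -1/28 ≈ -0.035714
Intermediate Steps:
m(N) = -7*N
1/m(X(0, 4)) = 1/(-7*4) = 1/(-28) = -1/28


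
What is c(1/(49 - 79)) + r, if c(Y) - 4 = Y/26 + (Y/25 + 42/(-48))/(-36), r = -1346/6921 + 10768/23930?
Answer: 11054361926609/2583664668000 ≈ 4.2786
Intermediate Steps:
r = 21157774/82809765 (r = -1346*1/6921 + 10768*(1/23930) = -1346/6921 + 5384/11965 = 21157774/82809765 ≈ 0.25550)
c(Y) = 1159/288 + 437*Y/11700 (c(Y) = 4 + (Y/26 + (Y/25 + 42/(-48))/(-36)) = 4 + (Y*(1/26) + (Y*(1/25) + 42*(-1/48))*(-1/36)) = 4 + (Y/26 + (Y/25 - 7/8)*(-1/36)) = 4 + (Y/26 + (-7/8 + Y/25)*(-1/36)) = 4 + (Y/26 + (7/288 - Y/900)) = 4 + (7/288 + 437*Y/11700) = 1159/288 + 437*Y/11700)
c(1/(49 - 79)) + r = (1159/288 + 437/(11700*(49 - 79))) + 21157774/82809765 = (1159/288 + (437/11700)/(-30)) + 21157774/82809765 = (1159/288 + (437/11700)*(-1/30)) + 21157774/82809765 = (1159/288 - 437/351000) + 21157774/82809765 = 5648377/1404000 + 21157774/82809765 = 11054361926609/2583664668000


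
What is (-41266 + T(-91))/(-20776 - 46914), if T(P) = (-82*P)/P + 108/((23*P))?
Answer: 43270736/70837585 ≈ 0.61084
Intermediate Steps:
T(P) = -82 + 108/(23*P) (T(P) = -82 + 108*(1/(23*P)) = -82 + 108/(23*P))
(-41266 + T(-91))/(-20776 - 46914) = (-41266 + (-82 + (108/23)/(-91)))/(-20776 - 46914) = (-41266 + (-82 + (108/23)*(-1/91)))/(-67690) = (-41266 + (-82 - 108/2093))*(-1/67690) = (-41266 - 171734/2093)*(-1/67690) = -86541472/2093*(-1/67690) = 43270736/70837585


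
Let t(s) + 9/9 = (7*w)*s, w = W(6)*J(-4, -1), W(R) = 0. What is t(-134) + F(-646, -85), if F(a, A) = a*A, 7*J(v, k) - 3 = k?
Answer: 54909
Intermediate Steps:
J(v, k) = 3/7 + k/7
F(a, A) = A*a
w = 0 (w = 0*(3/7 + (⅐)*(-1)) = 0*(3/7 - ⅐) = 0*(2/7) = 0)
t(s) = -1 (t(s) = -1 + (7*0)*s = -1 + 0*s = -1 + 0 = -1)
t(-134) + F(-646, -85) = -1 - 85*(-646) = -1 + 54910 = 54909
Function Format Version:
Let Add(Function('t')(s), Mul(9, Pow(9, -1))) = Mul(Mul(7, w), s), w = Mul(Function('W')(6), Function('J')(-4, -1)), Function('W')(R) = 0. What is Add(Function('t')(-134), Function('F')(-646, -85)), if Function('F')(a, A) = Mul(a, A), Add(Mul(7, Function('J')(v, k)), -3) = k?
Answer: 54909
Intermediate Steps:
Function('J')(v, k) = Add(Rational(3, 7), Mul(Rational(1, 7), k))
Function('F')(a, A) = Mul(A, a)
w = 0 (w = Mul(0, Add(Rational(3, 7), Mul(Rational(1, 7), -1))) = Mul(0, Add(Rational(3, 7), Rational(-1, 7))) = Mul(0, Rational(2, 7)) = 0)
Function('t')(s) = -1 (Function('t')(s) = Add(-1, Mul(Mul(7, 0), s)) = Add(-1, Mul(0, s)) = Add(-1, 0) = -1)
Add(Function('t')(-134), Function('F')(-646, -85)) = Add(-1, Mul(-85, -646)) = Add(-1, 54910) = 54909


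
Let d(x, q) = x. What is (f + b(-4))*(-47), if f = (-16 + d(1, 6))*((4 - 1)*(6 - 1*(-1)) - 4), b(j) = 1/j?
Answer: 47987/4 ≈ 11997.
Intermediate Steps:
f = -255 (f = (-16 + 1)*((4 - 1)*(6 - 1*(-1)) - 4) = -15*(3*(6 + 1) - 4) = -15*(3*7 - 4) = -15*(21 - 4) = -15*17 = -255)
(f + b(-4))*(-47) = (-255 + 1/(-4))*(-47) = (-255 - 1/4)*(-47) = -1021/4*(-47) = 47987/4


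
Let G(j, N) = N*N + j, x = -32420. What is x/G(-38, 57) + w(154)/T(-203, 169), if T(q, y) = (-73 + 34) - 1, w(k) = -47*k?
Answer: 10972209/64220 ≈ 170.85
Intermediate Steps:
T(q, y) = -40 (T(q, y) = -39 - 1 = -40)
G(j, N) = j + N**2 (G(j, N) = N**2 + j = j + N**2)
x/G(-38, 57) + w(154)/T(-203, 169) = -32420/(-38 + 57**2) - 47*154/(-40) = -32420/(-38 + 3249) - 7238*(-1/40) = -32420/3211 + 3619/20 = 10972209/64220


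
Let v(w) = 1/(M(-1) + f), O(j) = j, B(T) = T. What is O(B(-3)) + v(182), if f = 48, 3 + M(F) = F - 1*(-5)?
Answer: -146/49 ≈ -2.9796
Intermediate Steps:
M(F) = 2 + F (M(F) = -3 + (F - 1*(-5)) = -3 + (F + 5) = -3 + (5 + F) = 2 + F)
v(w) = 1/49 (v(w) = 1/((2 - 1) + 48) = 1/(1 + 48) = 1/49)
O(B(-3)) + v(182) = -3 + 1/49 = -146/49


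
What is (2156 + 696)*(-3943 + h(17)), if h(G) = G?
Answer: -11196952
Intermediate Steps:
(2156 + 696)*(-3943 + h(17)) = (2156 + 696)*(-3943 + 17) = 2852*(-3926) = -11196952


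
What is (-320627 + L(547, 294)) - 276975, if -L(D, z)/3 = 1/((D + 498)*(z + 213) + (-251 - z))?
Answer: -316292810543/529270 ≈ -5.9760e+5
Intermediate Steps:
L(D, z) = -3/(-251 - z + (213 + z)*(498 + D)) (L(D, z) = -3/((D + 498)*(z + 213) + (-251 - z)) = -3/((498 + D)*(213 + z) + (-251 - z)) = -3/((213 + z)*(498 + D) + (-251 - z)) = -3/(-251 - z + (213 + z)*(498 + D)))
(-320627 + L(547, 294)) - 276975 = (-320627 - 3/(105823 + 213*547 + 497*294 + 547*294)) - 276975 = (-320627 - 3/(105823 + 116511 + 146118 + 160818)) - 276975 = (-320627 - 3/529270) - 276975 = -169698252293/529270 - 276975 = -316292810543/529270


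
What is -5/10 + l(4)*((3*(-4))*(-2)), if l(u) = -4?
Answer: -193/2 ≈ -96.500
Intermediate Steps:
-5/10 + l(4)*((3*(-4))*(-2)) = -5/10 - 4*3*(-4)*(-2) = -5*⅒ - (-48)*(-2) = -½ - 4*24 = -½ - 96 = -193/2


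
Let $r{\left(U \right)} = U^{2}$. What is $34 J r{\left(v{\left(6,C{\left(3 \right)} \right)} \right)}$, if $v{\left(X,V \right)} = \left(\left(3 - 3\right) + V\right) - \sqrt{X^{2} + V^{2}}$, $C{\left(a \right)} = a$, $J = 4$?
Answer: $7344 - 2448 \sqrt{5} \approx 1870.1$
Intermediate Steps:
$v{\left(X,V \right)} = V - \sqrt{V^{2} + X^{2}}$ ($v{\left(X,V \right)} = \left(0 + V\right) - \sqrt{V^{2} + X^{2}} = V - \sqrt{V^{2} + X^{2}}$)
$34 J r{\left(v{\left(6,C{\left(3 \right)} \right)} \right)} = 34 \cdot 4 \left(3 - \sqrt{3^{2} + 6^{2}}\right)^{2} = 136 \left(3 - \sqrt{9 + 36}\right)^{2} = 136 \left(3 - \sqrt{45}\right)^{2} = 136 \left(3 - 3 \sqrt{5}\right)^{2}$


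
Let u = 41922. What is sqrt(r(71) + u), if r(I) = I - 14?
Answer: sqrt(41979) ≈ 204.89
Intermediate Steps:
r(I) = -14 + I
sqrt(r(71) + u) = sqrt((-14 + 71) + 41922) = sqrt(57 + 41922) = sqrt(41979)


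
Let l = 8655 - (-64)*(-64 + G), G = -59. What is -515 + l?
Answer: 268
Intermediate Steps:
l = 783 (l = 8655 - (-64)*(-64 - 59) = 8655 - (-64)*(-123) = 8655 - 1*7872 = 8655 - 7872 = 783)
-515 + l = -515 + 783 = 268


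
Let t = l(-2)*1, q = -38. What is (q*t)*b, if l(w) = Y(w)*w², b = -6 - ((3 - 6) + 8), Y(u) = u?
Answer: -3344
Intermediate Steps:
b = -11 (b = -6 - (-3 + 8) = -6 - 1*5 = -6 - 5 = -11)
l(w) = w³ (l(w) = w*w² = w³)
t = -8 (t = (-2)³*1 = -8*1 = -8)
(q*t)*b = -38*(-8)*(-11) = 304*(-11) = -3344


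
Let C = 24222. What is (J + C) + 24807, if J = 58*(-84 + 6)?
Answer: 44505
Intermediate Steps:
J = -4524 (J = 58*(-78) = -4524)
(J + C) + 24807 = (-4524 + 24222) + 24807 = 19698 + 24807 = 44505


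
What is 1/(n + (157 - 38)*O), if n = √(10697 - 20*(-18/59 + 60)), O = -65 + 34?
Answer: -217651/802353856 - √33080297/802353856 ≈ -0.00027843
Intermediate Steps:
O = -31
n = √33080297/59 (n = √(10697 - 20*(-18/59 + 60)) = √(10697 - 20*3522/59) = √(10697 - 70440/59) = √(560683/59) = √33080297/59 ≈ 97.484)
1/(n + (157 - 38)*O) = 1/(√33080297/59 + (157 - 38)*(-31)) = 1/(√33080297/59 + 119*(-31)) = 1/(√33080297/59 - 3689) = 1/(-3689 + √33080297/59)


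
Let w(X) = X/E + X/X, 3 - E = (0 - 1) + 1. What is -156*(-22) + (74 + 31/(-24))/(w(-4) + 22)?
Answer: 357277/104 ≈ 3435.4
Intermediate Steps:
E = 3 (E = 3 - ((0 - 1) + 1) = 3 - (-1 + 1) = 3 - 1*0 = 3 + 0 = 3)
w(X) = 1 + X/3 (w(X) = X/3 + X/X = X*(1/3) + 1 = X/3 + 1 = 1 + X/3)
-156*(-22) + (74 + 31/(-24))/(w(-4) + 22) = -156*(-22) + (74 + 31/(-24))/((1 + (1/3)*(-4)) + 22) = 3432 + (74 + 31*(-1/24))/((1 - 4/3) + 22) = 3432 + (74 - 31/24)/(-1/3 + 22) = 3432 + 1745/(24*(65/3)) = 3432 + (1745/24)*(3/65) = 3432 + 349/104 = 357277/104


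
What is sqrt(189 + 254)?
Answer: sqrt(443) ≈ 21.048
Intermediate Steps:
sqrt(189 + 254) = sqrt(443)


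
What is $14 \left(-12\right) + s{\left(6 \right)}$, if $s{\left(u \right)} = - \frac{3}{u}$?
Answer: $- \frac{337}{2} \approx -168.5$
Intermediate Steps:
$14 \left(-12\right) + s{\left(6 \right)} = 14 \left(-12\right) - \frac{3}{6} = -168 - \frac{1}{2} = - \frac{337}{2}$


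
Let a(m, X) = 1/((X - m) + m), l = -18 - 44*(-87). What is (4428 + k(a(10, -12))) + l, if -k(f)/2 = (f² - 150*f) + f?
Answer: 591347/72 ≈ 8213.2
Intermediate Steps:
l = 3810 (l = -18 + 3828 = 3810)
a(m, X) = 1/X
k(f) = -2*f² + 298*f (k(f) = -2*((f² - 150*f) + f) = -2*(f² - 149*f) = -2*f² + 298*f)
(4428 + k(a(10, -12))) + l = (4428 + 2*(149 - 1/(-12))/(-12)) + 3810 = (4428 + 2*(-1/12)*(149 - 1*(-1/12))) + 3810 = (4428 + 2*(-1/12)*(149 + 1/12)) + 3810 = (4428 + 2*(-1/12)*(1789/12)) + 3810 = (4428 - 1789/72) + 3810 = 317027/72 + 3810 = 591347/72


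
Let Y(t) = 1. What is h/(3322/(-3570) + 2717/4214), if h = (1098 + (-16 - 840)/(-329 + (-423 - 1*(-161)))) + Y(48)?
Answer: -232954239350/60496139 ≈ -3850.7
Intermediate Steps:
h = 650365/591 (h = (1098 + (-16 - 840)/(-329 + (-423 - 1*(-161)))) + 1 = (1098 - 856/(-329 + (-423 + 161))) + 1 = (1098 - 856/(-329 - 262)) + 1 = (1098 - 856/(-591)) + 1 = (1098 - 856*(-1/591)) + 1 = (1098 + 856/591) + 1 = 649774/591 + 1 = 650365/591 ≈ 1100.4)
h/(3322/(-3570) + 2717/4214) = 650365/(591*(3322/(-3570) + 2717/4214)) = 650365/(591*(3322*(-1/3570) + 2717*(1/4214))) = 650365/(591*(-1661/1785 + 2717/4214)) = 650365/(591*(-307087/1074570)) = (650365/591)*(-1074570/307087) = -232954239350/60496139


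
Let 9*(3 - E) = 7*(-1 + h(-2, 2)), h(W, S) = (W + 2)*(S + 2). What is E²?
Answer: 1156/81 ≈ 14.272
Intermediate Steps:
h(W, S) = (2 + S)*(2 + W) (h(W, S) = (2 + W)*(2 + S) = (2 + S)*(2 + W))
E = 34/9 (E = 3 - 7*(-1 + (4 + 2*2 + 2*(-2) + 2*(-2)))/9 = 3 - 7*(-1 + (4 + 4 - 4 - 4))/9 = 3 - 7*(-1 + 0)/9 = 3 - 7*(-1)/9 = 3 - ⅑*(-7) = 3 + 7/9 = 34/9 ≈ 3.7778)
E² = (34/9)² = 1156/81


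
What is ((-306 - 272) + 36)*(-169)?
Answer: 91598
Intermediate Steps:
((-306 - 272) + 36)*(-169) = (-578 + 36)*(-169) = -542*(-169) = 91598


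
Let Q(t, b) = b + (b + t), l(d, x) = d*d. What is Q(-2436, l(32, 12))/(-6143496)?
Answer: 97/1535874 ≈ 6.3156e-5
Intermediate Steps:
l(d, x) = d**2
Q(t, b) = t + 2*b
Q(-2436, l(32, 12))/(-6143496) = (-2436 + 2*32**2)/(-6143496) = (-2436 + 2*1024)*(-1/6143496) = (-2436 + 2048)*(-1/6143496) = -388*(-1/6143496) = 97/1535874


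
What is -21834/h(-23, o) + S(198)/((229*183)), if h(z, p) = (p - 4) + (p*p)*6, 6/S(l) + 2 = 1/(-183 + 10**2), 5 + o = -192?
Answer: -16991159260/180912756473 ≈ -0.093919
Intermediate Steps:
o = -197 (o = -5 - 192 = -197)
S(l) = -498/167 (S(l) = 6/(-2 + 1/(-183 + 10**2)) = 6/(-2 + 1/(-183 + 100)) = 6/(-2 + 1/(-83)) = 6/(-2 - 1/83) = 6/(-167/83) = 6*(-83/167) = -498/167)
h(z, p) = -4 + p + 6*p**2 (h(z, p) = (-4 + p) + p**2*6 = (-4 + p) + 6*p**2 = -4 + p + 6*p**2)
-21834/h(-23, o) + S(198)/((229*183)) = -21834/(-4 - 197 + 6*(-197)**2) - 498/(167*(229*183)) = -21834/(-4 - 197 + 6*38809) - 498/167/41907 = -21834/(-4 - 197 + 232854) - 498/167*1/41907 = -21834/232653 - 166/2332823 = -21834*1/232653 - 166/2332823 = -7278/77551 - 166/2332823 = -16991159260/180912756473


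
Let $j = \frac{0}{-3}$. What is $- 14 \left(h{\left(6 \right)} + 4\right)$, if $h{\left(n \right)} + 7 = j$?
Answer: $42$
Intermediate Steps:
$j = 0$ ($j = 0 \left(- \frac{1}{3}\right) = 0$)
$h{\left(n \right)} = -7$ ($h{\left(n \right)} = -7 + 0 = -7$)
$- 14 \left(h{\left(6 \right)} + 4\right) = - 14 \left(-7 + 4\right) = \left(-14\right) \left(-3\right) = 42$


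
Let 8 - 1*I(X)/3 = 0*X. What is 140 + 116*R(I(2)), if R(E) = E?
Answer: 2924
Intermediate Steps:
I(X) = 24 (I(X) = 24 - 0*X = 24 - 3*0 = 24 + 0 = 24)
140 + 116*R(I(2)) = 140 + 116*24 = 140 + 2784 = 2924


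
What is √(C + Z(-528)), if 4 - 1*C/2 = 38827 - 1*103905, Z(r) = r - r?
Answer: 2*√32541 ≈ 360.78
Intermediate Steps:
Z(r) = 0
C = 130164 (C = 8 - 2*(38827 - 1*103905) = 8 - 2*(38827 - 103905) = 8 - 2*(-65078) = 8 + 130156 = 130164)
√(C + Z(-528)) = √(130164 + 0) = √130164 = 2*√32541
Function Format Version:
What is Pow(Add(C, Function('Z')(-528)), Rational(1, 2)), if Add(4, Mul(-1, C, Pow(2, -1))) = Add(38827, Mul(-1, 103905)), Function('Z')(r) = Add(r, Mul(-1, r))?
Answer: Mul(2, Pow(32541, Rational(1, 2))) ≈ 360.78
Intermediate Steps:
Function('Z')(r) = 0
C = 130164 (C = Add(8, Mul(-2, Add(38827, Mul(-1, 103905)))) = Add(8, Mul(-2, Add(38827, -103905))) = Add(8, Mul(-2, -65078)) = Add(8, 130156) = 130164)
Pow(Add(C, Function('Z')(-528)), Rational(1, 2)) = Pow(Add(130164, 0), Rational(1, 2)) = Pow(130164, Rational(1, 2)) = Mul(2, Pow(32541, Rational(1, 2)))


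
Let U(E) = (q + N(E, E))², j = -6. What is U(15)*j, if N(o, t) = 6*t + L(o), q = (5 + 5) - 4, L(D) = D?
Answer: -73926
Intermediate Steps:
q = 6 (q = 10 - 4 = 6)
N(o, t) = o + 6*t (N(o, t) = 6*t + o = o + 6*t)
U(E) = (6 + 7*E)² (U(E) = (6 + (E + 6*E))² = (6 + 7*E)²)
U(15)*j = (6 + 7*15)²*(-6) = (6 + 105)²*(-6) = 111²*(-6) = 12321*(-6) = -73926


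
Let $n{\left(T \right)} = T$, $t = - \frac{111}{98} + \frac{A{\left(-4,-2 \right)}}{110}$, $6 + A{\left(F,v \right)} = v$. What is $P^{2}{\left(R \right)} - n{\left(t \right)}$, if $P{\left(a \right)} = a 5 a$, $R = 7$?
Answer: $\frac{323541247}{5390} \approx 60026.0$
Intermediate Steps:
$A{\left(F,v \right)} = -6 + v$
$P{\left(a \right)} = 5 a^{2}$ ($P{\left(a \right)} = 5 a a = 5 a^{2}$)
$t = - \frac{6497}{5390}$ ($t = - \frac{111}{98} + \frac{-6 - 2}{110} = \left(-111\right) \frac{1}{98} - \frac{4}{55} = - \frac{111}{98} - \frac{4}{55} = - \frac{6497}{5390} \approx -1.2054$)
$P^{2}{\left(R \right)} - n{\left(t \right)} = \left(5 \cdot 7^{2}\right)^{2} - - \frac{6497}{5390} = \left(5 \cdot 49\right)^{2} + \frac{6497}{5390} = 245^{2} + \frac{6497}{5390} = 60025 + \frac{6497}{5390} = \frac{323541247}{5390}$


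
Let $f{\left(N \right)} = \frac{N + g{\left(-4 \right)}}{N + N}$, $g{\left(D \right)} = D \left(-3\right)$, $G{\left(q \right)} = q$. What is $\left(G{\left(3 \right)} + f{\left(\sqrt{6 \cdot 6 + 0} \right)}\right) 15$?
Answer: $\frac{135}{2} \approx 67.5$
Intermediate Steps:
$g{\left(D \right)} = - 3 D$
$f{\left(N \right)} = \frac{12 + N}{2 N}$ ($f{\left(N \right)} = \frac{N - -12}{N + N} = \frac{N + 12}{2 N} = \left(12 + N\right) \frac{1}{2 N} = \frac{12 + N}{2 N}$)
$\left(G{\left(3 \right)} + f{\left(\sqrt{6 \cdot 6 + 0} \right)}\right) 15 = \left(3 + \frac{12 + \sqrt{6 \cdot 6 + 0}}{2 \sqrt{6 \cdot 6 + 0}}\right) 15 = \left(3 + \frac{12 + \sqrt{36 + 0}}{2 \sqrt{36 + 0}}\right) 15 = \left(3 + \frac{12 + \sqrt{36}}{2 \sqrt{36}}\right) 15 = \left(3 + \frac{12 + 6}{2 \cdot 6}\right) 15 = \left(3 + \frac{1}{2} \cdot \frac{1}{6} \cdot 18\right) 15 = \left(3 + \frac{3}{2}\right) 15 = \frac{9}{2} \cdot 15 = \frac{135}{2}$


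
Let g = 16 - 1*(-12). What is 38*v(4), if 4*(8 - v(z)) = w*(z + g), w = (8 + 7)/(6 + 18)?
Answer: 114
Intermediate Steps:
w = 5/8 (w = 15/24 = 15*(1/24) = 5/8 ≈ 0.62500)
g = 28 (g = 16 + 12 = 28)
v(z) = 29/8 - 5*z/32 (v(z) = 8 - 5*(z + 28)/32 = 8 - 5*(28 + z)/32 = 8 - (35/2 + 5*z/8)/4 = 8 + (-35/8 - 5*z/32) = 29/8 - 5*z/32)
38*v(4) = 38*(29/8 - 5/32*4) = 38*(29/8 - 5/8) = 38*3 = 114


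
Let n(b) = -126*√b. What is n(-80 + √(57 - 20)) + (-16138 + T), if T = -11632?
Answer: -27770 - 126*I*√(80 - √37) ≈ -27770.0 - 1083.3*I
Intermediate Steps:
n(-80 + √(57 - 20)) + (-16138 + T) = -126*√(-80 + √(57 - 20)) + (-16138 - 11632) = -126*√(-80 + √37) - 27770 = -27770 - 126*√(-80 + √37)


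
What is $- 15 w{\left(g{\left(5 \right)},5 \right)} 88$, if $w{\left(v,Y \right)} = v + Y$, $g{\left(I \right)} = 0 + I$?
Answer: $-13200$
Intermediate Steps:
$g{\left(I \right)} = I$
$w{\left(v,Y \right)} = Y + v$
$- 15 w{\left(g{\left(5 \right)},5 \right)} 88 = - 15 \left(5 + 5\right) 88 = \left(-15\right) 10 \cdot 88 = \left(-150\right) 88 = -13200$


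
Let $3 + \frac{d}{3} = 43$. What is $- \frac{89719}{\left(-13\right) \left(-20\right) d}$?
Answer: $- \frac{89719}{31200} \approx -2.8756$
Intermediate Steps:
$d = 120$ ($d = -9 + 3 \cdot 43 = -9 + 129 = 120$)
$- \frac{89719}{\left(-13\right) \left(-20\right) d} = - \frac{89719}{\left(-13\right) \left(-20\right) 120} = - \frac{89719}{260 \cdot 120} = - \frac{89719}{31200}$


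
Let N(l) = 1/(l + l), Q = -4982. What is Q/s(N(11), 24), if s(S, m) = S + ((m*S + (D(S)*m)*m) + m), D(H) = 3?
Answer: -109604/38569 ≈ -2.8418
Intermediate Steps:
N(l) = 1/(2*l)
s(S, m) = S + m + 3*m**2 + S*m (s(S, m) = S + ((m*S + (3*m)*m) + m) = S + ((S*m + 3*m**2) + m) = S + ((3*m**2 + S*m) + m) = S + (m + 3*m**2 + S*m) = S + m + 3*m**2 + S*m)
Q/s(N(11), 24) = -4982/((1/2)/11 + 24 + 3*24**2 + ((1/2)/11)*24) = -4982/((1/2)*(1/11) + 24 + 3*576 + ((1/2)*(1/11))*24) = -4982/(1/22 + 24 + 1728 + (1/22)*24) = -4982/(1/22 + 24 + 1728 + 12/11) = -4982/38569/22 = -4982*22/38569 = -109604/38569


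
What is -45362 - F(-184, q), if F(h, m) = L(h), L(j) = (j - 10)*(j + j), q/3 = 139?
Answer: -116754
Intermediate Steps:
q = 417 (q = 3*139 = 417)
L(j) = 2*j*(-10 + j) (L(j) = (-10 + j)*(2*j) = 2*j*(-10 + j))
F(h, m) = 2*h*(-10 + h)
-45362 - F(-184, q) = -45362 - 2*(-184)*(-10 - 184) = -45362 - 2*(-184)*(-194) = -45362 - 1*71392 = -45362 - 71392 = -116754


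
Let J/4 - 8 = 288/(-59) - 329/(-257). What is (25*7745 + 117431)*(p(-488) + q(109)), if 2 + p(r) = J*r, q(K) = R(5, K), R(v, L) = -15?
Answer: -40578567545264/15163 ≈ -2.6762e+9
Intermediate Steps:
q(K) = -15
J = 266796/15163 (J = 32 + 4*(288/(-59) - 329/(-257)) = 32 + 4*(288*(-1/59) - 329*(-1/257)) = 32 + 4*(-288/59 + 329/257) = 32 + 4*(-54605/15163) = 32 - 218420/15163 = 266796/15163 ≈ 17.595)
p(r) = -2 + 266796*r/15163
(25*7745 + 117431)*(p(-488) + q(109)) = (25*7745 + 117431)*((-2 + (266796/15163)*(-488)) - 15) = (193625 + 117431)*((-2 - 130196448/15163) - 15) = 311056*(-130226774/15163 - 15) = 311056*(-130454219/15163) = -40578567545264/15163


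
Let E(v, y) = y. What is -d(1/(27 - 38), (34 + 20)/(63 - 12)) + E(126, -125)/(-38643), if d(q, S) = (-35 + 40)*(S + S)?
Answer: -6953615/656931 ≈ -10.585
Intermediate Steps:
d(q, S) = 10*S (d(q, S) = 5*(2*S) = 10*S)
-d(1/(27 - 38), (34 + 20)/(63 - 12)) + E(126, -125)/(-38643) = -10*(34 + 20)/(63 - 12) - 125/(-38643) = -10*54/51 - 125*(-1/38643) = -10*54*(1/51) + 125/38643 = -10*18/17 + 125/38643 = -1*180/17 + 125/38643 = -180/17 + 125/38643 = -6953615/656931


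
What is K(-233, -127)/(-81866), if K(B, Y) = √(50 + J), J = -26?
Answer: -√6/40933 ≈ -5.9841e-5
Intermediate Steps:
K(B, Y) = 2*√6 (K(B, Y) = √(50 - 26) = √24 = 2*√6)
K(-233, -127)/(-81866) = (2*√6)/(-81866) = (2*√6)*(-1/81866) = -√6/40933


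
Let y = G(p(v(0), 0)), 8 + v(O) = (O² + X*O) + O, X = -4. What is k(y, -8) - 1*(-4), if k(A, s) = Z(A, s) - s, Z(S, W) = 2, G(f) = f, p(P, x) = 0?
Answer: 14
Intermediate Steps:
v(O) = -8 + O² - 3*O (v(O) = -8 + ((O² - 4*O) + O) = -8 + (O² - 3*O) = -8 + O² - 3*O)
y = 0
k(A, s) = 2 - s
k(y, -8) - 1*(-4) = (2 - 1*(-8)) - 1*(-4) = (2 + 8) + 4 = 10 + 4 = 14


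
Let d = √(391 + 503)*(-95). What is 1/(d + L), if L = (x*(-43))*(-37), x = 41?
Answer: 65231/4247015011 + 95*√894/4247015011 ≈ 1.6028e-5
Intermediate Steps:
L = 65231 (L = (41*(-43))*(-37) = -1763*(-37) = 65231)
d = -95*√894 (d = √894*(-95) = -95*√894 ≈ -2840.5)
1/(d + L) = 1/(-95*√894 + 65231) = 1/(65231 - 95*√894)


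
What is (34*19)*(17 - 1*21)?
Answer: -2584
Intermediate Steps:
(34*19)*(17 - 1*21) = 646*(17 - 21) = 646*(-4) = -2584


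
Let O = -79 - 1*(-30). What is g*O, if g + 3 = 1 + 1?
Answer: 49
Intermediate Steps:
O = -49 (O = -79 + 30 = -49)
g = -1 (g = -3 + (1 + 1) = -3 + 2 = -1)
g*O = -1*(-49) = 49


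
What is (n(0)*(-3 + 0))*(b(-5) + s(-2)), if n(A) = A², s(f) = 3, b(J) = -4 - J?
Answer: 0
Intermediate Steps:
(n(0)*(-3 + 0))*(b(-5) + s(-2)) = (0²*(-3 + 0))*((-4 - 1*(-5)) + 3) = (0*(-3))*((-4 + 5) + 3) = 0*(1 + 3) = 0*4 = 0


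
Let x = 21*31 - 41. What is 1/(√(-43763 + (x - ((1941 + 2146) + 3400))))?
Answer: -I*√3165/12660 ≈ -0.0044438*I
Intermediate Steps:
x = 610 (x = 651 - 41 = 610)
1/(√(-43763 + (x - ((1941 + 2146) + 3400)))) = 1/(√(-43763 + (610 - ((1941 + 2146) + 3400)))) = 1/(√(-43763 + (610 - (4087 + 3400)))) = 1/(√(-43763 + (610 - 1*7487))) = 1/(√(-43763 + (610 - 7487))) = 1/(√(-43763 - 6877)) = 1/(√(-50640)) = 1/(4*I*√3165) = -I*√3165/12660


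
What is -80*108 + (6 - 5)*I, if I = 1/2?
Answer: -17279/2 ≈ -8639.5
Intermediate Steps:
I = ½ (I = 1*(½) = ½ ≈ 0.50000)
-80*108 + (6 - 5)*I = -80*108 + (6 - 5)*(½) = -8640 + 1*(½) = -8640 + ½ = -17279/2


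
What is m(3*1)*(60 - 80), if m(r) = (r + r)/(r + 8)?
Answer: -120/11 ≈ -10.909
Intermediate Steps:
m(r) = 2*r/(8 + r) (m(r) = (2*r)/(8 + r) = 2*r/(8 + r))
m(3*1)*(60 - 80) = (2*(3*1)/(8 + 3*1))*(60 - 80) = (2*3/(8 + 3))*(-20) = (2*3/11)*(-20) = (2*3*(1/11))*(-20) = (6/11)*(-20) = -120/11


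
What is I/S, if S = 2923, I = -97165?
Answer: -97165/2923 ≈ -33.242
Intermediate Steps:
I/S = -97165/2923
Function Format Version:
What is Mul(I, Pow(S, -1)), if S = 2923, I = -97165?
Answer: Rational(-97165, 2923) ≈ -33.242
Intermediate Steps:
Mul(I, Pow(S, -1)) = Mul(-97165, Pow(2923, -1)) = Mul(-97165, Rational(1, 2923)) = Rational(-97165, 2923)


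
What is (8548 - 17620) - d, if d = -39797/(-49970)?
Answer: -453367637/49970 ≈ -9072.8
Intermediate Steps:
d = 39797/49970 (d = -39797*(-1/49970) = 39797/49970 ≈ 0.79642)
(8548 - 17620) - d = (8548 - 17620) - 1*39797/49970 = -9072 - 39797/49970 = -453367637/49970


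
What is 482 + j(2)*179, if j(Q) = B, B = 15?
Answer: 3167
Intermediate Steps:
j(Q) = 15
482 + j(2)*179 = 482 + 15*179 = 482 + 2685 = 3167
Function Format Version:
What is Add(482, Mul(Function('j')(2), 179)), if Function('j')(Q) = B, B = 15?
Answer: 3167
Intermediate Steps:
Function('j')(Q) = 15
Add(482, Mul(Function('j')(2), 179)) = Add(482, Mul(15, 179)) = Add(482, 2685) = 3167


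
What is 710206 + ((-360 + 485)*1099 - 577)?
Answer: 847004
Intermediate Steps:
710206 + ((-360 + 485)*1099 - 577) = 710206 + (125*1099 - 577) = 710206 + (137375 - 577) = 710206 + 136798 = 847004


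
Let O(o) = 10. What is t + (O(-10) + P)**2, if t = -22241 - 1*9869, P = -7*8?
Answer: -29994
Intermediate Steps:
P = -56
t = -32110 (t = -22241 - 9869 = -32110)
t + (O(-10) + P)**2 = -32110 + (10 - 56)**2 = -32110 + (-46)**2 = -32110 + 2116 = -29994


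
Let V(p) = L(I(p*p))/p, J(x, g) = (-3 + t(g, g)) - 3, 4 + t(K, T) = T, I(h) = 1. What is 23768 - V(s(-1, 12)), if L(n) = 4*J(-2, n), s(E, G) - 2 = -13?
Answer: 261412/11 ≈ 23765.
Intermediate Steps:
t(K, T) = -4 + T
J(x, g) = -10 + g (J(x, g) = (-3 + (-4 + g)) - 3 = (-7 + g) - 3 = -10 + g)
s(E, G) = -11 (s(E, G) = 2 - 13 = -11)
L(n) = -40 + 4*n (L(n) = 4*(-10 + n) = -40 + 4*n)
V(p) = -36/p (V(p) = (-40 + 4*1)/p = (-40 + 4)/p = -36/p)
23768 - V(s(-1, 12)) = 23768 - (-36)/(-11) = 23768 - (-36)*(-1)/11 = 23768 - 1*36/11 = 23768 - 36/11 = 261412/11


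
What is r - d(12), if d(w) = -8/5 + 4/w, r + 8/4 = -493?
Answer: -7406/15 ≈ -493.73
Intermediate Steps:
r = -495 (r = -2 - 493 = -495)
d(w) = -8/5 + 4/w (d(w) = -8*⅕ + 4/w = -8/5 + 4/w)
r - d(12) = -495 - (-8/5 + 4/12) = -495 - (-8/5 + 4*(1/12)) = -495 - (-8/5 + ⅓) = -495 - 1*(-19/15) = -495 + 19/15 = -7406/15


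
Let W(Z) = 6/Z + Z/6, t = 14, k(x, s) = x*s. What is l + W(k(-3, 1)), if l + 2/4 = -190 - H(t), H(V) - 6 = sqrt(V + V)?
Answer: -199 - 2*sqrt(7) ≈ -204.29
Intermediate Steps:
k(x, s) = s*x
W(Z) = 6/Z + Z/6 (W(Z) = 6/Z + Z*(1/6) = 6/Z + Z/6)
H(V) = 6 + sqrt(2)*sqrt(V) (H(V) = 6 + sqrt(V + V) = 6 + sqrt(2*V) = 6 + sqrt(2)*sqrt(V))
l = -393/2 - 2*sqrt(7) (l = -1/2 + (-190 - (6 + sqrt(2)*sqrt(14))) = -1/2 + (-190 - (6 + 2*sqrt(7))) = -1/2 + (-190 + (-6 - 2*sqrt(7))) = -1/2 + (-196 - 2*sqrt(7)) = -393/2 - 2*sqrt(7) ≈ -201.79)
l + W(k(-3, 1)) = (-393/2 - 2*sqrt(7)) + (6/((1*(-3))) + (1*(-3))/6) = (-393/2 - 2*sqrt(7)) + (6/(-3) + (1/6)*(-3)) = (-393/2 - 2*sqrt(7)) + (6*(-1/3) - 1/2) = (-393/2 - 2*sqrt(7)) + (-2 - 1/2) = (-393/2 - 2*sqrt(7)) - 5/2 = -199 - 2*sqrt(7)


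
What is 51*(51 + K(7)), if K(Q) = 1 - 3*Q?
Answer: 1581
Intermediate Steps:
51*(51 + K(7)) = 51*(51 + (1 - 3*7)) = 51*(51 + (1 - 21)) = 51*(51 - 20) = 51*31 = 1581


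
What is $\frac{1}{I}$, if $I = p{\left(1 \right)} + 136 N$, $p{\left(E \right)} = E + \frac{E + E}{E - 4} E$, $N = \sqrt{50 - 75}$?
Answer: $\frac{3}{4161601} - \frac{6120 i}{4161601} \approx 7.2088 \cdot 10^{-7} - 0.0014706 i$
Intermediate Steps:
$N = 5 i$ ($N = \sqrt{-25} = 5 i \approx 5.0 i$)
$p{\left(E \right)} = E + \frac{2 E^{2}}{-4 + E}$ ($p{\left(E \right)} = E + \frac{2 E}{-4 + E} E = E + \frac{2 E^{2}}{-4 + E}$)
$I = \frac{1}{3} + 680 i$ ($I = 1 \frac{1}{-4 + 1} \left(-4 + 3 \cdot 1\right) + 136 \cdot 5 i = 1 \frac{1}{-3} \left(-4 + 3\right) + 680 i = 1 \left(- \frac{1}{3}\right) \left(-1\right) + 680 i = \frac{1}{3} + 680 i \approx 0.33333 + 680.0 i$)
$\frac{1}{I} = \frac{1}{\frac{1}{3} + 680 i} = \frac{9 \left(\frac{1}{3} - 680 i\right)}{4161601}$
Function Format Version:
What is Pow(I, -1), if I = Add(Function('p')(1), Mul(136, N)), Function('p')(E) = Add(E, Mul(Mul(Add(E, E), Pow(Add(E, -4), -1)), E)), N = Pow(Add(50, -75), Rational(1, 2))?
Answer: Add(Rational(3, 4161601), Mul(Rational(-6120, 4161601), I)) ≈ Add(7.2088e-7, Mul(-0.0014706, I))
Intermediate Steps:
N = Mul(5, I) (N = Pow(-25, Rational(1, 2)) = Mul(5, I) ≈ Mul(5.0000, I))
Function('p')(E) = Add(E, Mul(2, Pow(E, 2), Pow(Add(-4, E), -1))) (Function('p')(E) = Add(E, Mul(Mul(Mul(2, E), Pow(Add(-4, E), -1)), E)) = Add(E, Mul(Mul(2, E, Pow(Add(-4, E), -1)), E)) = Add(E, Mul(2, Pow(E, 2), Pow(Add(-4, E), -1))))
I = Add(Rational(1, 3), Mul(680, I)) (I = Add(Mul(1, Pow(Add(-4, 1), -1), Add(-4, Mul(3, 1))), Mul(136, Mul(5, I))) = Add(Mul(1, Pow(-3, -1), Add(-4, 3)), Mul(680, I)) = Add(Mul(1, Rational(-1, 3), -1), Mul(680, I)) = Add(Rational(1, 3), Mul(680, I)) ≈ Add(0.33333, Mul(680.00, I)))
Pow(I, -1) = Pow(Add(Rational(1, 3), Mul(680, I)), -1) = Mul(Rational(9, 4161601), Add(Rational(1, 3), Mul(-680, I)))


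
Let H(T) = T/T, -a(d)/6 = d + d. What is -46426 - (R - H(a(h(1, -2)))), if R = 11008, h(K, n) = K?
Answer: -57433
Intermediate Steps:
a(d) = -12*d (a(d) = -6*(d + d) = -12*d)
H(T) = 1
-46426 - (R - H(a(h(1, -2)))) = -46426 - (11008 - 1*1) = -46426 - (11008 - 1) = -46426 - 1*11007 = -46426 - 11007 = -57433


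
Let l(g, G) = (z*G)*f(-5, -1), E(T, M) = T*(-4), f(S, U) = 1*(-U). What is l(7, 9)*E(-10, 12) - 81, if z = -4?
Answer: -1521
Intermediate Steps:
f(S, U) = -U
E(T, M) = -4*T
l(g, G) = -4*G (l(g, G) = (-4*G)*(-1*(-1)) = -4*G*1 = -4*G)
l(7, 9)*E(-10, 12) - 81 = (-4*9)*(-4*(-10)) - 81 = -36*40 - 81 = -1440 - 81 = -1521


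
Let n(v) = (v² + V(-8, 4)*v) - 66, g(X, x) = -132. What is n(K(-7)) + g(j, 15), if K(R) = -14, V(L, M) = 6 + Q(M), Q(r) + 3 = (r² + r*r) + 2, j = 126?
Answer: -520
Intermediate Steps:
Q(r) = -1 + 2*r² (Q(r) = -3 + ((r² + r*r) + 2) = -3 + ((r² + r²) + 2) = -3 + (2*r² + 2) = -3 + (2 + 2*r²) = -1 + 2*r²)
V(L, M) = 5 + 2*M² (V(L, M) = 6 + (-1 + 2*M²) = 5 + 2*M²)
n(v) = -66 + v² + 37*v (n(v) = (v² + (5 + 2*4²)*v) - 66 = (v² + (5 + 2*16)*v) - 66 = (v² + (5 + 32)*v) - 66 = (v² + 37*v) - 66 = -66 + v² + 37*v)
n(K(-7)) + g(j, 15) = (-66 + (-14)² + 37*(-14)) - 132 = (-66 + 196 - 518) - 132 = -388 - 132 = -520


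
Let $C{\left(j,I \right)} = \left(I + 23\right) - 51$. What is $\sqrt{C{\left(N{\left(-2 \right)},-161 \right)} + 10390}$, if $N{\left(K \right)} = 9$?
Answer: $101$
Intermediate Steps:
$C{\left(j,I \right)} = -28 + I$ ($C{\left(j,I \right)} = \left(23 + I\right) - 51 = -28 + I$)
$\sqrt{C{\left(N{\left(-2 \right)},-161 \right)} + 10390} = \sqrt{\left(-28 - 161\right) + 10390} = \sqrt{-189 + 10390} = \sqrt{10201} = 101$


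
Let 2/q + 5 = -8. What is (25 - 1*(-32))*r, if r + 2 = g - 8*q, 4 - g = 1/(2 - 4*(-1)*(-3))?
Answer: 24681/130 ≈ 189.85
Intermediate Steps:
q = -2/13 (q = 2/(-5 - 8) = 2/(-13) = 2*(-1/13) = -2/13 ≈ -0.15385)
g = 41/10 (g = 4 - 1/(2 - 4*(-1)*(-3)) = 4 - 1/(2 + 4*(-3)) = 4 - 1/(2 - 12) = 4 - 1/(-10) = 4 - 1*(-⅒) = 4 + ⅒ = 41/10 ≈ 4.1000)
r = 433/130 (r = -2 + (41/10 - 8*(-2/13)) = -2 + (41/10 + 16/13) = -2 + 693/130 = 433/130 ≈ 3.3308)
(25 - 1*(-32))*r = (25 - 1*(-32))*(433/130) = (25 + 32)*(433/130) = 57*(433/130) = 24681/130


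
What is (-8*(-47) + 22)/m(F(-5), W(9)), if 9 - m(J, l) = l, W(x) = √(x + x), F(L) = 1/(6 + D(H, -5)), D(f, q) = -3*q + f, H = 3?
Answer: 398/7 + 398*√2/21 ≈ 83.660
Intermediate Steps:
D(f, q) = f - 3*q
F(L) = 1/24 (F(L) = 1/(6 + (3 - 3*(-5))) = 1/(6 + (3 + 15)) = 1/(6 + 18) = 1/24)
W(x) = √2*√x (W(x) = √(2*x) = √2*√x)
m(J, l) = 9 - l
(-8*(-47) + 22)/m(F(-5), W(9)) = (-8*(-47) + 22)/(9 - √2*√9) = (376 + 22)/(9 - √2*3) = 398/(9 - 3*√2)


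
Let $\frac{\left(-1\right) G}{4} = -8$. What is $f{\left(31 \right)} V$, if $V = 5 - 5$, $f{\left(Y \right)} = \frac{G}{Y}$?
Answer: $0$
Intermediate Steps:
$G = 32$ ($G = \left(-4\right) \left(-8\right) = 32$)
$f{\left(Y \right)} = \frac{32}{Y}$
$V = 0$
$f{\left(31 \right)} V = \frac{32}{31} \cdot 0 = 0$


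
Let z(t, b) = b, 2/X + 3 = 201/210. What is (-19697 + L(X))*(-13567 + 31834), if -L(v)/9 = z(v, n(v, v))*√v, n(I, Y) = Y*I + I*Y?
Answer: -359805099 - 12889195200*I*√5005/2924207 ≈ -3.598e+8 - 3.1183e+5*I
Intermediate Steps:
n(I, Y) = 2*I*Y (n(I, Y) = I*Y + I*Y = 2*I*Y)
X = -140/143 (X = 2/(-3 + 201/210) = 2/(-3 + 201*(1/210)) = 2/(-3 + 67/70) = 2/(-143/70) = 2*(-70/143) = -140/143 ≈ -0.97902)
L(v) = -18*v^(5/2) (L(v) = -9*2*v*v*√v = -9*2*v²*√v = -18*v^(5/2))
(-19697 + L(X))*(-13567 + 31834) = (-19697 - 705600*I*√5005/2924207)*(-13567 + 31834) = (-19697 - 705600*I*√5005/2924207)*18267 = -359805099 - 12889195200*I*√5005/2924207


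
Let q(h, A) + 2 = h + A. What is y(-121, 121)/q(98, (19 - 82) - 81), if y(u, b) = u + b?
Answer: 0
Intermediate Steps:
y(u, b) = b + u
q(h, A) = -2 + A + h (q(h, A) = -2 + (h + A) = -2 + (A + h) = -2 + A + h)
y(-121, 121)/q(98, (19 - 82) - 81) = (121 - 121)/(-2 + ((19 - 82) - 81) + 98) = 0/(-2 + (-63 - 81) + 98) = 0/(-2 - 144 + 98) = 0/(-48) = 0*(-1/48) = 0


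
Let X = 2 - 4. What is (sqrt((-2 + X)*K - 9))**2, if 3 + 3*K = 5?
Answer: -35/3 ≈ -11.667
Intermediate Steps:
X = -2
K = 2/3 (K = -1 + (1/3)*5 = -1 + 5/3 = 2/3 ≈ 0.66667)
(sqrt((-2 + X)*K - 9))**2 = (sqrt((-2 - 2)*(2/3) - 9))**2 = (sqrt(-4*2/3 - 9))**2 = (sqrt(-8/3 - 9))**2 = (sqrt(-35/3))**2 = (I*sqrt(105)/3)**2 = -35/3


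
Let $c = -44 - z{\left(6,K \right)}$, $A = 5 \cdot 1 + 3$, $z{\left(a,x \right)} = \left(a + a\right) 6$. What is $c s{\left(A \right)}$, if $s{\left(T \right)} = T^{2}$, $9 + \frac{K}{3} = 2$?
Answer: $-7424$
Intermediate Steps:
$K = -21$ ($K = -27 + 3 \cdot 2 = -27 + 6 = -21$)
$z{\left(a,x \right)} = 12 a$ ($z{\left(a,x \right)} = 2 a 6 = 12 a$)
$A = 8$ ($A = 5 + 3 = 8$)
$c = -116$ ($c = -44 - 12 \cdot 6 = -44 - 72 = -116$)
$c s{\left(A \right)} = - 116 \cdot 8^{2} = \left(-116\right) 64 = -7424$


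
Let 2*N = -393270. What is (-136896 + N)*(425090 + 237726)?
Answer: -221069683296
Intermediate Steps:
N = -196635 (N = (1/2)*(-393270) = -196635)
(-136896 + N)*(425090 + 237726) = (-136896 - 196635)*(425090 + 237726) = -333531*662816 = -221069683296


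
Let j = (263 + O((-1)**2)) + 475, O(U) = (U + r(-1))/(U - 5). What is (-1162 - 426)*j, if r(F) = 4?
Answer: -1169959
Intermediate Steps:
O(U) = (4 + U)/(-5 + U) (O(U) = (U + 4)/(U - 5) = (4 + U)/(-5 + U))
j = 2947/4 (j = (263 + (4 + (-1)**2)/(-5 + (-1)**2)) + 475 = (263 + (4 + 1)/(-5 + 1)) + 475 = (263 + 5/(-4)) + 475 = (263 - 1/4*5) + 475 = (263 - 5/4) + 475 = 1047/4 + 475 = 2947/4 ≈ 736.75)
(-1162 - 426)*j = (-1162 - 426)*(2947/4) = -1588*2947/4 = -1169959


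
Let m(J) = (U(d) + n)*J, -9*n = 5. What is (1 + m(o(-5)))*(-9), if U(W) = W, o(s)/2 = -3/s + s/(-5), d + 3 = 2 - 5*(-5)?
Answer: -3421/5 ≈ -684.20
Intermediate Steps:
n = -5/9 (n = -1/9*5 = -5/9 ≈ -0.55556)
d = 24 (d = -3 + (2 - 5*(-5)) = -3 + (2 + 25) = -3 + 27 = 24)
o(s) = -6/s - 2*s/5 (o(s) = 2*(-3/s + s/(-5)) = 2*(-3/s + s*(-1/5)) = 2*(-3/s - s/5) = -6/s - 2*s/5)
m(J) = 211*J/9 (m(J) = (24 - 5/9)*J = 211*J/9)
(1 + m(o(-5)))*(-9) = (1 + 211*(-6/(-5) - 2/5*(-5))/9)*(-9) = (1 + 211*(-6*(-1/5) + 2)/9)*(-9) = (1 + 211*(6/5 + 2)/9)*(-9) = (1 + (211/9)*(16/5))*(-9) = (1 + 3376/45)*(-9) = (3421/45)*(-9) = -3421/5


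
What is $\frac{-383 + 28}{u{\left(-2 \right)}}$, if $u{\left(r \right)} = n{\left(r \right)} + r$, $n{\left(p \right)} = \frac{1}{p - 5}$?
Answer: $\frac{497}{3} \approx 165.67$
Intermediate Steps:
$n{\left(p \right)} = \frac{1}{-5 + p}$
$u{\left(r \right)} = r + \frac{1}{-5 + r}$ ($u{\left(r \right)} = \frac{1}{-5 + r} + r = r + \frac{1}{-5 + r}$)
$\frac{-383 + 28}{u{\left(-2 \right)}} = \frac{-383 + 28}{\frac{1}{-5 - 2} \left(1 - 2 \left(-5 - 2\right)\right)} = - \frac{355}{\frac{1}{-7} \left(1 - -14\right)} = - \frac{355}{\left(- \frac{1}{7}\right) \left(1 + 14\right)} = - \frac{355}{\left(- \frac{1}{7}\right) 15} = - \frac{355}{- \frac{15}{7}} = \left(-355\right) \left(- \frac{7}{15}\right) = \frac{497}{3}$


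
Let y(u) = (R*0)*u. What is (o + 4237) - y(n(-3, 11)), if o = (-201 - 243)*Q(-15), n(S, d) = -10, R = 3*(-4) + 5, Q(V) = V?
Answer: 10897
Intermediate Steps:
R = -7 (R = -12 + 5 = -7)
o = 6660 (o = (-201 - 243)*(-15) = -444*(-15) = 6660)
y(u) = 0 (y(u) = (-7*0)*u = 0*u = 0)
(o + 4237) - y(n(-3, 11)) = (6660 + 4237) - 1*0 = 10897 + 0 = 10897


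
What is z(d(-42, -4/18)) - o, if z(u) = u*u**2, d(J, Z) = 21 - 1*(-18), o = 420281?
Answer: -360962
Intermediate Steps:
d(J, Z) = 39 (d(J, Z) = 21 + 18 = 39)
z(u) = u**3
z(d(-42, -4/18)) - o = 39**3 - 1*420281 = 59319 - 420281 = -360962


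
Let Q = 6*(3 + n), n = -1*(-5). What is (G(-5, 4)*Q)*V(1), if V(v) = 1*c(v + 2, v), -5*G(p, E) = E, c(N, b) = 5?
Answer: -192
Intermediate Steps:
n = 5
G(p, E) = -E/5
Q = 48 (Q = 6*(3 + 5) = 6*8 = 48)
V(v) = 5 (V(v) = 1*5 = 5)
(G(-5, 4)*Q)*V(1) = (-1/5*4*48)*5 = -4/5*48*5 = -192/5*5 = -192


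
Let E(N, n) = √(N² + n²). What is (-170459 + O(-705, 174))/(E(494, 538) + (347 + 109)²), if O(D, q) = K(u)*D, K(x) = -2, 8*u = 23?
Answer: -4393921608/5404605827 + 169049*√133370/21618423308 ≈ -0.81014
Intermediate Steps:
u = 23/8 (u = (⅛)*23 = 23/8 ≈ 2.8750)
O(D, q) = -2*D
(-170459 + O(-705, 174))/(E(494, 538) + (347 + 109)²) = (-170459 - 2*(-705))/(√(494² + 538²) + (347 + 109)²) = (-170459 + 1410)/(√(244036 + 289444) + 456²) = -169049/(√533480 + 207936) = -169049/(2*√133370 + 207936) = -169049/(207936 + 2*√133370)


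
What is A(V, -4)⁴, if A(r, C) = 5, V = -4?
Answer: 625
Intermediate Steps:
A(V, -4)⁴ = 5⁴ = 625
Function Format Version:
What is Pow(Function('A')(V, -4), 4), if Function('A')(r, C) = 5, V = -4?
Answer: 625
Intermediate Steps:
Pow(Function('A')(V, -4), 4) = Pow(5, 4) = 625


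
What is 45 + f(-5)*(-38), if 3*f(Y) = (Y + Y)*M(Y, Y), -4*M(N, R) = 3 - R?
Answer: -625/3 ≈ -208.33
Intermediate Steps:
M(N, R) = -3/4 + R/4 (M(N, R) = -(3 - R)/4 = -3/4 + R/4)
f(Y) = 2*Y*(-3/4 + Y/4)/3 (f(Y) = ((Y + Y)*(-3/4 + Y/4))/3 = ((2*Y)*(-3/4 + Y/4))/3 = (2*Y*(-3/4 + Y/4))/3 = 2*Y*(-3/4 + Y/4)/3)
45 + f(-5)*(-38) = 45 + ((1/6)*(-5)*(-3 - 5))*(-38) = 45 + ((1/6)*(-5)*(-8))*(-38) = 45 + (20/3)*(-38) = 45 - 760/3 = -625/3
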